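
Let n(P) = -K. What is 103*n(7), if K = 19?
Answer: -1957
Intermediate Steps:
n(P) = -19 (n(P) = -1*19 = -19)
103*n(7) = 103*(-19) = -1957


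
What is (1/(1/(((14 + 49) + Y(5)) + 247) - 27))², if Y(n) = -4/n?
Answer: 2390116/1741977169 ≈ 0.0013721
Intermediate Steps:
(1/(1/(((14 + 49) + Y(5)) + 247) - 27))² = (1/(1/(((14 + 49) - 4/5) + 247) - 27))² = (1/(1/((63 - 4*⅕) + 247) - 27))² = (1/(1/((63 - ⅘) + 247) - 27))² = (1/(1/(311/5 + 247) - 27))² = (1/(1/(1546/5) - 27))² = (1/(5/1546 - 27))² = (1/(-41737/1546))² = (-1546/41737)² = 2390116/1741977169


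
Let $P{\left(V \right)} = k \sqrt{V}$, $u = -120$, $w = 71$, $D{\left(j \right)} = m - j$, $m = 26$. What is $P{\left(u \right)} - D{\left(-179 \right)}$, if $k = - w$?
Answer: $-205 - 142 i \sqrt{30} \approx -205.0 - 777.77 i$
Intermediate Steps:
$D{\left(j \right)} = 26 - j$
$k = -71$ ($k = \left(-1\right) 71 = -71$)
$P{\left(V \right)} = - 71 \sqrt{V}$
$P{\left(u \right)} - D{\left(-179 \right)} = - 71 \sqrt{-120} - \left(26 - -179\right) = - 71 \cdot 2 i \sqrt{30} - \left(26 + 179\right) = - 142 i \sqrt{30} - 205 = -205 - 142 i \sqrt{30}$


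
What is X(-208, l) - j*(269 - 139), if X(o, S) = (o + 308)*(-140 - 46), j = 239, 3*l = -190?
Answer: -49670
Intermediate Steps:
l = -190/3 (l = (1/3)*(-190) = -190/3 ≈ -63.333)
X(o, S) = -57288 - 186*o (X(o, S) = (308 + o)*(-186) = -57288 - 186*o)
X(-208, l) - j*(269 - 139) = (-57288 - 186*(-208)) - 239*(269 - 139) = (-57288 + 38688) - 239*130 = -18600 - 1*31070 = -18600 - 31070 = -49670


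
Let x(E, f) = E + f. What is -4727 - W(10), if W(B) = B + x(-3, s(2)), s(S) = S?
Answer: -4736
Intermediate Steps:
W(B) = -1 + B (W(B) = B + (-3 + 2) = B - 1 = -1 + B)
-4727 - W(10) = -4727 - (-1 + 10) = -4727 - 1*9 = -4727 - 9 = -4736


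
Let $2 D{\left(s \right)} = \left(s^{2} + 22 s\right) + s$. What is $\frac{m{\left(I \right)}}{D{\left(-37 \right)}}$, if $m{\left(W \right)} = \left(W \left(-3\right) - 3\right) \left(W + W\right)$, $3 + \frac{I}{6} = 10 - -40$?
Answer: $- \frac{478836}{259} \approx -1848.8$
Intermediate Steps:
$D{\left(s \right)} = \frac{s^{2}}{2} + \frac{23 s}{2}$ ($D{\left(s \right)} = \frac{\left(s^{2} + 22 s\right) + s}{2} = \frac{s^{2} + 23 s}{2} = \frac{s^{2}}{2} + \frac{23 s}{2}$)
$I = 282$ ($I = -18 + 6 \left(10 - -40\right) = -18 + 6 \left(10 + 40\right) = -18 + 6 \cdot 50 = -18 + 300 = 282$)
$m{\left(W \right)} = 2 W \left(-3 - 3 W\right)$ ($m{\left(W \right)} = \left(- 3 W - 3\right) 2 W = \left(-3 - 3 W\right) 2 W = 2 W \left(-3 - 3 W\right)$)
$\frac{m{\left(I \right)}}{D{\left(-37 \right)}} = \frac{\left(-6\right) 282 \left(1 + 282\right)}{\frac{1}{2} \left(-37\right) \left(23 - 37\right)} = \frac{\left(-6\right) 282 \cdot 283}{\frac{1}{2} \left(-37\right) \left(-14\right)} = - \frac{478836}{259}$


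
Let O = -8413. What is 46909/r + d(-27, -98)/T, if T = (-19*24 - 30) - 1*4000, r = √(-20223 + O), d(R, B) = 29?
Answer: -29/4486 - 46909*I*√7159/14318 ≈ -0.0064646 - 277.2*I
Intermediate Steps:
r = 2*I*√7159 (r = √(-20223 - 8413) = √(-28636) = 2*I*√7159 ≈ 169.22*I)
T = -4486 (T = (-456 - 30) - 4000 = -486 - 4000 = -4486)
46909/r + d(-27, -98)/T = 46909/((2*I*√7159)) + 29/(-4486) = 46909*(-I*√7159/14318) + 29*(-1/4486) = -46909*I*√7159/14318 - 29/4486 = -29/4486 - 46909*I*√7159/14318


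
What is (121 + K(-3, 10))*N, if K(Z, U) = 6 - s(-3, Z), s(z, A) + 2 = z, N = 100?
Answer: 13200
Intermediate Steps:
s(z, A) = -2 + z
K(Z, U) = 11 (K(Z, U) = 6 - (-2 - 3) = 6 - 1*(-5) = 6 + 5 = 11)
(121 + K(-3, 10))*N = (121 + 11)*100 = 132*100 = 13200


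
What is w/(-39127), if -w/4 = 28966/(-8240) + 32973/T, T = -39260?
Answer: -35222567/79110490030 ≈ -0.00044523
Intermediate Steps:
w = 35222567/2021890 (w = -4*(28966/(-8240) + 32973/(-39260)) = -4*(28966*(-1/8240) + 32973*(-1/39260)) = -4*(-14483/4120 - 32973/39260) = -4*(-35222567/8087560) = 35222567/2021890 ≈ 17.421)
w/(-39127) = (35222567/2021890)/(-39127) = (35222567/2021890)*(-1/39127) = -35222567/79110490030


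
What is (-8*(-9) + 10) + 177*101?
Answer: 17959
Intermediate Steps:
(-8*(-9) + 10) + 177*101 = (72 + 10) + 17877 = 82 + 17877 = 17959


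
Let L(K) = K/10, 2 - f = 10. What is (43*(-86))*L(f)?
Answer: 14792/5 ≈ 2958.4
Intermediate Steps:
f = -8 (f = 2 - 1*10 = 2 - 10 = -8)
L(K) = K/10 (L(K) = K*(⅒) = K/10)
(43*(-86))*L(f) = (43*(-86))*((⅒)*(-8)) = -3698*(-⅘) = 14792/5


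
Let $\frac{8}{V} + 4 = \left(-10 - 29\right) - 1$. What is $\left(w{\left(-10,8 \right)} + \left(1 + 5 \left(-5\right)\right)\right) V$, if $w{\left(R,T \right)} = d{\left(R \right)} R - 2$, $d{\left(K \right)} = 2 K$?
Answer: $- \frac{348}{11} \approx -31.636$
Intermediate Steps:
$V = - \frac{2}{11}$ ($V = \frac{8}{-4 - 40} = \frac{8}{-44} = 8 \left(- \frac{1}{44}\right) = - \frac{2}{11} \approx -0.18182$)
$w{\left(R,T \right)} = -2 + 2 R^{2}$ ($w{\left(R,T \right)} = 2 R R - 2 = 2 R^{2} - 2 = -2 + 2 R^{2}$)
$\left(w{\left(-10,8 \right)} + \left(1 + 5 \left(-5\right)\right)\right) V = \left(\left(-2 + 2 \left(-10\right)^{2}\right) + \left(1 + 5 \left(-5\right)\right)\right) \left(- \frac{2}{11}\right) = \left(\left(-2 + 2 \cdot 100\right) + \left(1 - 25\right)\right) \left(- \frac{2}{11}\right) = \left(\left(-2 + 200\right) - 24\right) \left(- \frac{2}{11}\right) = \left(198 - 24\right) \left(- \frac{2}{11}\right) = 174 \left(- \frac{2}{11}\right) = - \frac{348}{11}$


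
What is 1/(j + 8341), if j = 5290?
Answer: 1/13631 ≈ 7.3362e-5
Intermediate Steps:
1/(j + 8341) = 1/(5290 + 8341) = 1/13631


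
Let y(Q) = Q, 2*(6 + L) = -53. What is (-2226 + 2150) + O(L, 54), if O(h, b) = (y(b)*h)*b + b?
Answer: -94792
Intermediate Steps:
L = -65/2 (L = -6 + (½)*(-53) = -6 - 53/2 = -65/2 ≈ -32.500)
O(h, b) = b + h*b² (O(h, b) = (b*h)*b + b = h*b² + b = b + h*b²)
(-2226 + 2150) + O(L, 54) = (-2226 + 2150) + 54*(1 + 54*(-65/2)) = -76 + 54*(1 - 1755) = -76 + 54*(-1754) = -76 - 94716 = -94792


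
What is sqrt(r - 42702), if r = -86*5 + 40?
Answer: 18*I*sqrt(133) ≈ 207.59*I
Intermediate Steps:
r = -390 (r = -430 + 40 = -390)
sqrt(r - 42702) = sqrt(-390 - 42702) = sqrt(-43092) = 18*I*sqrt(133)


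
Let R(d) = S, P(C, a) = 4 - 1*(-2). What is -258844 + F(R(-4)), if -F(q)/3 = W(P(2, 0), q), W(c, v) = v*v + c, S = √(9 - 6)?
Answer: -258871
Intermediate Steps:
P(C, a) = 6 (P(C, a) = 4 + 2 = 6)
S = √3 ≈ 1.7320
R(d) = √3
W(c, v) = c + v² (W(c, v) = v² + c = c + v²)
F(q) = -18 - 3*q² (F(q) = -3*(6 + q²) = -18 - 3*q²)
-258844 + F(R(-4)) = -258844 + (-18 - 3*(√3)²) = -258844 + (-18 - 3*3) = -258844 + (-18 - 9) = -258844 - 27 = -258871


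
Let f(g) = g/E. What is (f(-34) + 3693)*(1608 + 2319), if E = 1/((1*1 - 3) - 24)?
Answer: 17973879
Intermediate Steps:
E = -1/26 (E = 1/((1 - 3) - 24) = 1/(-2 - 24) = 1/(-26) = -1/26 ≈ -0.038462)
f(g) = -26*g (f(g) = g/(-1/26) = g*(-26) = -26*g)
(f(-34) + 3693)*(1608 + 2319) = (-26*(-34) + 3693)*(1608 + 2319) = (884 + 3693)*3927 = 4577*3927 = 17973879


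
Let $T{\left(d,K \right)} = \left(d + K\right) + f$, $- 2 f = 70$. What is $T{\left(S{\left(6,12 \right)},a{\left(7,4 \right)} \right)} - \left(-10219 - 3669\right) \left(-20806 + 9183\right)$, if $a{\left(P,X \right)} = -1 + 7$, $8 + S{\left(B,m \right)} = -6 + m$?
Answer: $-161420255$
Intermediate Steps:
$S{\left(B,m \right)} = -14 + m$ ($S{\left(B,m \right)} = -8 + \left(-6 + m\right) = -14 + m$)
$a{\left(P,X \right)} = 6$
$f = -35$ ($f = \left(- \frac{1}{2}\right) 70 = -35$)
$T{\left(d,K \right)} = -35 + K + d$ ($T{\left(d,K \right)} = \left(d + K\right) - 35 = \left(K + d\right) - 35 = -35 + K + d$)
$T{\left(S{\left(6,12 \right)},a{\left(7,4 \right)} \right)} - \left(-10219 - 3669\right) \left(-20806 + 9183\right) = \left(-35 + 6 + \left(-14 + 12\right)\right) - \left(-10219 - 3669\right) \left(-20806 + 9183\right) = \left(-35 + 6 - 2\right) - \left(-13888\right) \left(-11623\right) = -31 - 161420224 = -161420255$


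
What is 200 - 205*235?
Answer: -47975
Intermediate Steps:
200 - 205*235 = 200 - 48175 = -47975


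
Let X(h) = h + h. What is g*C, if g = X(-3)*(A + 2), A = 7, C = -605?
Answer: 32670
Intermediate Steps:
X(h) = 2*h
g = -54 (g = (2*(-3))*(7 + 2) = -6*9 = -54)
g*C = -54*(-605) = 32670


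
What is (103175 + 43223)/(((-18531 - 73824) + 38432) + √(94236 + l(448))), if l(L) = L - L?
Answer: -7894219354/2907595693 - 292796*√23559/2907595693 ≈ -2.7305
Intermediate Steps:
l(L) = 0
(103175 + 43223)/(((-18531 - 73824) + 38432) + √(94236 + l(448))) = (103175 + 43223)/(((-18531 - 73824) + 38432) + √(94236 + 0)) = 146398/((-92355 + 38432) + √94236) = 146398/(-53923 + 2*√23559)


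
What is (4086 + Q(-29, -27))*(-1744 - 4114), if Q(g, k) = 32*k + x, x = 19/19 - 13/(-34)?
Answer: -321003755/17 ≈ -1.8883e+7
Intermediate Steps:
x = 47/34 (x = 19*(1/19) - 13*(-1/34) = 1 + 13/34 = 47/34 ≈ 1.3824)
Q(g, k) = 47/34 + 32*k (Q(g, k) = 32*k + 47/34 = 47/34 + 32*k)
(4086 + Q(-29, -27))*(-1744 - 4114) = (4086 + (47/34 + 32*(-27)))*(-1744 - 4114) = (4086 + (47/34 - 864))*(-5858) = (4086 - 29329/34)*(-5858) = (109595/34)*(-5858) = -321003755/17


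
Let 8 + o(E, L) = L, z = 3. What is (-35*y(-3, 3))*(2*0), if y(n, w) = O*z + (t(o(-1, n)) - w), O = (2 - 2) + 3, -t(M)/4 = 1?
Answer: 0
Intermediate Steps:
o(E, L) = -8 + L
t(M) = -4 (t(M) = -4*1 = -4)
O = 3 (O = 0 + 3 = 3)
y(n, w) = 5 - w (y(n, w) = 3*3 + (-4 - w) = 9 + (-4 - w) = 5 - w)
(-35*y(-3, 3))*(2*0) = (-35*(5 - 1*3))*(2*0) = -35*(5 - 3)*0 = -35*2*0 = -70*0 = 0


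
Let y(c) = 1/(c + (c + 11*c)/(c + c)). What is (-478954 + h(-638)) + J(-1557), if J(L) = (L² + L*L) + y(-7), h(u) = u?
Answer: 4368905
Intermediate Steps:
y(c) = 1/(6 + c) (y(c) = 1/(c + (12*c)/((2*c))) = 1/(c + (12*c)*(1/(2*c))) = 1/(c + 6) = 1/(6 + c))
J(L) = -1 + 2*L² (J(L) = (L² + L*L) + 1/(6 - 7) = (L² + L²) + 1/(-1) = 2*L² - 1 = -1 + 2*L²)
(-478954 + h(-638)) + J(-1557) = (-478954 - 638) + (-1 + 2*(-1557)²) = -479592 + (-1 + 2*2424249) = -479592 + (-1 + 4848498) = -479592 + 4848497 = 4368905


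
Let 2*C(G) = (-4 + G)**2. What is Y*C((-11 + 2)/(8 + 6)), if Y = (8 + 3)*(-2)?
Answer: -46475/196 ≈ -237.12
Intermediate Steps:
C(G) = (-4 + G)**2/2
Y = -22 (Y = 11*(-2) = -22)
Y*C((-11 + 2)/(8 + 6)) = -11*(-4 + (-11 + 2)/(8 + 6))**2 = -11*(-4 - 9/14)**2 = -11*(-65/14)**2 = -11*4225/196 = -22*4225/392 = -46475/196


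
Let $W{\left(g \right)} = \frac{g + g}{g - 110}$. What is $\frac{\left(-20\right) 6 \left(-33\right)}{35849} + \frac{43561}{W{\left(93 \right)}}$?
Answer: $- \frac{2413343123}{606174} \approx -3981.3$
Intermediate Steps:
$W{\left(g \right)} = \frac{2 g}{-110 + g}$
$\frac{\left(-20\right) 6 \left(-33\right)}{35849} + \frac{43561}{W{\left(93 \right)}} = \frac{\left(-20\right) 6 \left(-33\right)}{35849} + \frac{43561}{2 \cdot 93 \frac{1}{-110 + 93}} = \left(-120\right) \left(-33\right) \frac{1}{35849} + \frac{43561}{2 \cdot 93 \frac{1}{-17}} = 3960 \cdot \frac{1}{35849} + \frac{43561}{2 \cdot 93 \left(- \frac{1}{17}\right)} = \frac{360}{3259} + \frac{43561}{- \frac{186}{17}} = \frac{360}{3259} + 43561 \left(- \frac{17}{186}\right) = \frac{360}{3259} - \frac{740537}{186} = - \frac{2413343123}{606174}$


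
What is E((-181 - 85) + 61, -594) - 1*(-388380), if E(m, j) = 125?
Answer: 388505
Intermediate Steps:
E((-181 - 85) + 61, -594) - 1*(-388380) = 125 - 1*(-388380) = 125 + 388380 = 388505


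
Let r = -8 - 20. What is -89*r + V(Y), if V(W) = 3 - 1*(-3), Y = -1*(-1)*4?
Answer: 2498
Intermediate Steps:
r = -28
Y = 4 (Y = 1*4 = 4)
V(W) = 6 (V(W) = 3 + 3 = 6)
-89*r + V(Y) = -89*(-28) + 6 = 2492 + 6 = 2498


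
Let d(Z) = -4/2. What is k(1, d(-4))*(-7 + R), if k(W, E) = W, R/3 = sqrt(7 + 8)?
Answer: -7 + 3*sqrt(15) ≈ 4.6189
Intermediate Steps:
d(Z) = -2 (d(Z) = -4*1/2 = -2)
R = 3*sqrt(15) (R = 3*sqrt(7 + 8) = 3*sqrt(15) ≈ 11.619)
k(1, d(-4))*(-7 + R) = 1*(-7 + 3*sqrt(15)) = -7 + 3*sqrt(15)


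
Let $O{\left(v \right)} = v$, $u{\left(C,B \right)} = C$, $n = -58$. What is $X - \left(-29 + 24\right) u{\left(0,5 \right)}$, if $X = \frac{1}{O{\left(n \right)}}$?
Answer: $- \frac{1}{58} \approx -0.017241$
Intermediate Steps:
$X = - \frac{1}{58}$ ($X = \frac{1}{-58} = - \frac{1}{58} \approx -0.017241$)
$X - \left(-29 + 24\right) u{\left(0,5 \right)} = - \frac{1}{58} - \left(-29 + 24\right) 0 = - \frac{1}{58} - \left(-5\right) 0 = - \frac{1}{58} - 0 = - \frac{1}{58} + 0 = - \frac{1}{58}$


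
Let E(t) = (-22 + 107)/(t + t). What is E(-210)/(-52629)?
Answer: 17/4420836 ≈ 3.8454e-6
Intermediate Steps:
E(t) = 85/(2*t) (E(t) = 85/((2*t)) = 85*(1/(2*t)) = 85/(2*t))
E(-210)/(-52629) = ((85/2)/(-210))/(-52629) = ((85/2)*(-1/210))*(-1/52629) = -17/84*(-1/52629) = 17/4420836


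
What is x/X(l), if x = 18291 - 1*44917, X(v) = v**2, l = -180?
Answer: -13313/16200 ≈ -0.82179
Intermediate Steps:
x = -26626 (x = 18291 - 44917 = -26626)
x/X(l) = -26626/((-180)**2) = -26626/32400 = -26626*1/32400 = -13313/16200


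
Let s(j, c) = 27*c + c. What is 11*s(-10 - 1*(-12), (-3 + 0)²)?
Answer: 2772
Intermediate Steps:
s(j, c) = 28*c
11*s(-10 - 1*(-12), (-3 + 0)²) = 11*(28*(-3 + 0)²) = 11*(28*(-3)²) = 11*(28*9) = 11*252 = 2772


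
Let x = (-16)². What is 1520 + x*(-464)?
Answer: -117264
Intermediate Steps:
x = 256
1520 + x*(-464) = 1520 + 256*(-464) = 1520 - 118784 = -117264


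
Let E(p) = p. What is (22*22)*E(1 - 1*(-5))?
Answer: 2904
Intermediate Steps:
(22*22)*E(1 - 1*(-5)) = (22*22)*(1 - 1*(-5)) = 484*(1 + 5) = 484*6 = 2904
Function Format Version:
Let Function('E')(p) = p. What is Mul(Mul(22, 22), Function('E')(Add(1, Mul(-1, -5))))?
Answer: 2904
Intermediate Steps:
Mul(Mul(22, 22), Function('E')(Add(1, Mul(-1, -5)))) = Mul(Mul(22, 22), Add(1, Mul(-1, -5))) = Mul(484, Add(1, 5)) = Mul(484, 6) = 2904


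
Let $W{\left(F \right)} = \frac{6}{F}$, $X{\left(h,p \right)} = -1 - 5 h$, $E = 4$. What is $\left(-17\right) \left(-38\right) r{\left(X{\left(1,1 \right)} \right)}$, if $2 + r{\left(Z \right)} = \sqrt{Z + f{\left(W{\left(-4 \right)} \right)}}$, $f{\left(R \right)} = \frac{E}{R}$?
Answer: $-1292 + \frac{646 i \sqrt{78}}{3} \approx -1292.0 + 1901.8 i$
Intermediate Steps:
$f{\left(R \right)} = \frac{4}{R}$
$r{\left(Z \right)} = -2 + \sqrt{- \frac{8}{3} + Z}$ ($r{\left(Z \right)} = -2 + \sqrt{Z + \frac{4}{6 \frac{1}{-4}}} = -2 + \sqrt{Z + \frac{4}{6 \left(- \frac{1}{4}\right)}} = -2 + \sqrt{Z + \frac{4}{- \frac{3}{2}}} = -2 + \sqrt{Z + 4 \left(- \frac{2}{3}\right)} = -2 + \sqrt{Z - \frac{8}{3}} = -2 + \sqrt{- \frac{8}{3} + Z}$)
$\left(-17\right) \left(-38\right) r{\left(X{\left(1,1 \right)} \right)} = \left(-17\right) \left(-38\right) \left(-2 + \frac{\sqrt{-24 + 9 \left(-1 - 5\right)}}{3}\right) = 646 \left(-2 + \frac{\sqrt{-24 + 9 \left(-1 - 5\right)}}{3}\right) = 646 \left(-2 + \frac{\sqrt{-24 + 9 \left(-6\right)}}{3}\right) = 646 \left(-2 + \frac{\sqrt{-24 - 54}}{3}\right) = 646 \left(-2 + \frac{\sqrt{-78}}{3}\right) = 646 \left(-2 + \frac{i \sqrt{78}}{3}\right) = -1292 + \frac{646 i \sqrt{78}}{3}$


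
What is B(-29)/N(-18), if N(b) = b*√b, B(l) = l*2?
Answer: -29*I*√2/54 ≈ -0.75949*I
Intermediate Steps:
B(l) = 2*l
N(b) = b^(3/2)
B(-29)/N(-18) = (2*(-29))/((-18)^(3/2)) = -58*I*√2/108 = -29*I*√2/54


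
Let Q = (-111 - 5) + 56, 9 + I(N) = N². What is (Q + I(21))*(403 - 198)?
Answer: 76260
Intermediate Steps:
I(N) = -9 + N²
Q = -60 (Q = -116 + 56 = -60)
(Q + I(21))*(403 - 198) = (-60 + (-9 + 21²))*(403 - 198) = (-60 + (-9 + 441))*205 = (-60 + 432)*205 = 372*205 = 76260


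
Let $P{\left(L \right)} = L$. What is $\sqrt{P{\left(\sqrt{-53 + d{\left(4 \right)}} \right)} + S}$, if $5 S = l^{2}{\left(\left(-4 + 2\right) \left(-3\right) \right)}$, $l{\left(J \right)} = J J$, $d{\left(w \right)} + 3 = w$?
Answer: $\frac{\sqrt{6480 + 50 i \sqrt{13}}}{5} \approx 16.101 + 0.22393 i$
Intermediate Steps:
$d{\left(w \right)} = -3 + w$
$l{\left(J \right)} = J^{2}$
$S = \frac{1296}{5}$ ($S = \frac{\left(\left(\left(-4 + 2\right) \left(-3\right)\right)^{2}\right)^{2}}{5} = \frac{\left(\left(\left(-2\right) \left(-3\right)\right)^{2}\right)^{2}}{5} = \frac{\left(6^{2}\right)^{2}}{5} = \frac{36^{2}}{5} = \frac{1}{5} \cdot 1296 = \frac{1296}{5} \approx 259.2$)
$\sqrt{P{\left(\sqrt{-53 + d{\left(4 \right)}} \right)} + S} = \sqrt{\sqrt{-53 + \left(-3 + 4\right)} + \frac{1296}{5}} = \sqrt{\sqrt{-53 + 1} + \frac{1296}{5}} = \sqrt{\sqrt{-52} + \frac{1296}{5}} = \sqrt{2 i \sqrt{13} + \frac{1296}{5}} = \sqrt{\frac{1296}{5} + 2 i \sqrt{13}}$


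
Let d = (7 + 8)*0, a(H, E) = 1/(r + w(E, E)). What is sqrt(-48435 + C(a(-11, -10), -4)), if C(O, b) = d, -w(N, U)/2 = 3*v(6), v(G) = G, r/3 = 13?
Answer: I*sqrt(48435) ≈ 220.08*I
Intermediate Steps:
r = 39 (r = 3*13 = 39)
w(N, U) = -36 (w(N, U) = -6*6 = -2*18 = -36)
a(H, E) = 1/3 (a(H, E) = 1/(39 - 36) = 1/3)
d = 0 (d = 15*0 = 0)
C(O, b) = 0
sqrt(-48435 + C(a(-11, -10), -4)) = sqrt(-48435 + 0) = sqrt(-48435) = I*sqrt(48435)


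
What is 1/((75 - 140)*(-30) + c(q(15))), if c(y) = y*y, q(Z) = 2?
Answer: 1/1954 ≈ 0.00051177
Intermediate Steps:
c(y) = y**2
1/((75 - 140)*(-30) + c(q(15))) = 1/((75 - 140)*(-30) + 2**2) = 1/(-65*(-30) + 4) = 1/(1950 + 4) = 1/1954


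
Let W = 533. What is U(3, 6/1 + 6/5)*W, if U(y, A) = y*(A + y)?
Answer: 81549/5 ≈ 16310.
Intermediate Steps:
U(3, 6/1 + 6/5)*W = (3*((6/1 + 6/5) + 3))*533 = (3*((6*1 + 6*(1/5)) + 3))*533 = (3*((6 + 6/5) + 3))*533 = (3*(36/5 + 3))*533 = (3*(51/5))*533 = (153/5)*533 = 81549/5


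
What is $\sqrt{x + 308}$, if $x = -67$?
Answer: $\sqrt{241} \approx 15.524$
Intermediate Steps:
$\sqrt{x + 308} = \sqrt{-67 + 308} = \sqrt{241}$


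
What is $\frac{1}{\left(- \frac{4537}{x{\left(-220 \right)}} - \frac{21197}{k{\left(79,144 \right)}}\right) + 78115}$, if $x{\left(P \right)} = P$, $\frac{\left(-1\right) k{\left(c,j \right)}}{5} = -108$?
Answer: $\frac{1485}{115973108} \approx 1.2805 \cdot 10^{-5}$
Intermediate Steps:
$k{\left(c,j \right)} = 540$ ($k{\left(c,j \right)} = \left(-5\right) \left(-108\right) = 540$)
$\frac{1}{\left(- \frac{4537}{x{\left(-220 \right)}} - \frac{21197}{k{\left(79,144 \right)}}\right) + 78115} = \frac{1}{\left(- \frac{4537}{-220} - \frac{21197}{540}\right) + 78115} = \frac{1}{\left(\left(-4537\right) \left(- \frac{1}{220}\right) - \frac{21197}{540}\right) + 78115} = \frac{1}{\left(\frac{4537}{220} - \frac{21197}{540}\right) + 78115} = \frac{1}{- \frac{27667}{1485} + 78115} = \frac{1}{\frac{115973108}{1485}} = \frac{1485}{115973108}$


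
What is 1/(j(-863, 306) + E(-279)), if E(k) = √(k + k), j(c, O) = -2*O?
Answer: -34/20839 - I*√62/125034 ≈ -0.0016316 - 6.2975e-5*I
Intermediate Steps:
E(k) = √2*√k (E(k) = √(2*k) = √2*√k)
1/(j(-863, 306) + E(-279)) = 1/(-2*306 + √2*√(-279)) = 1/(-612 + √2*(3*I*√31)) = 1/(-612 + 3*I*√62)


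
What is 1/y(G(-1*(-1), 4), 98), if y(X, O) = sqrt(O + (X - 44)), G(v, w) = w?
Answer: sqrt(58)/58 ≈ 0.13131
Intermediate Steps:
y(X, O) = sqrt(-44 + O + X) (y(X, O) = sqrt(O + (-44 + X)) = sqrt(-44 + O + X))
1/y(G(-1*(-1), 4), 98) = 1/(sqrt(-44 + 98 + 4)) = 1/(sqrt(58)) = sqrt(58)/58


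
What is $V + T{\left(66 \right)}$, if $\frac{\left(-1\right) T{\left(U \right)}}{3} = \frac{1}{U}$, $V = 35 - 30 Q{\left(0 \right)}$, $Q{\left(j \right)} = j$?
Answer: $\frac{769}{22} \approx 34.955$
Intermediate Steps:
$V = 35$ ($V = 35 - 0 = 35 + 0 = 35$)
$T{\left(U \right)} = - \frac{3}{U}$
$V + T{\left(66 \right)} = 35 - \frac{3}{66} = 35 - \frac{1}{22} = \frac{769}{22}$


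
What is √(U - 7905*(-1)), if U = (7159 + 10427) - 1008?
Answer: √24483 ≈ 156.47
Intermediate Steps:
U = 16578 (U = 17586 - 1008 = 16578)
√(U - 7905*(-1)) = √(16578 - 7905*(-1)) = √(16578 + 7905) = √24483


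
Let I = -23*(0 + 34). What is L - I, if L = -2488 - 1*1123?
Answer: -2829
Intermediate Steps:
I = -782 (I = -23*34 = -782)
L = -3611 (L = -2488 - 1123 = -3611)
L - I = -3611 - 1*(-782) = -3611 + 782 = -2829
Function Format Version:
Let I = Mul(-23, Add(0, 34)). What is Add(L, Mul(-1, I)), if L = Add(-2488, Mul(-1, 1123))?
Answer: -2829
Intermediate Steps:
I = -782 (I = Mul(-23, 34) = -782)
L = -3611 (L = Add(-2488, -1123) = -3611)
Add(L, Mul(-1, I)) = Add(-3611, Mul(-1, -782)) = Add(-3611, 782) = -2829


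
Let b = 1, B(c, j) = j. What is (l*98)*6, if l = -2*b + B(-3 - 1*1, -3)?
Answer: -2940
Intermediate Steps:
l = -5 (l = -2*1 - 3 = -2 - 3 = -5)
(l*98)*6 = -5*98*6 = -490*6 = -2940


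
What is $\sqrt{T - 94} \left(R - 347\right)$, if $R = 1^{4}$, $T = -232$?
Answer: $- 346 i \sqrt{326} \approx - 6247.2 i$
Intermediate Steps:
$R = 1$
$\sqrt{T - 94} \left(R - 347\right) = \sqrt{-232 - 94} \left(1 - 347\right) = \sqrt{-326} \left(-346\right) = i \sqrt{326} \left(-346\right) = - 346 i \sqrt{326}$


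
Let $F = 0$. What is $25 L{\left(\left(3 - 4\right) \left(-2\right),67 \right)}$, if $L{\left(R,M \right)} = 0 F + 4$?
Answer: $100$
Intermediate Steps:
$L{\left(R,M \right)} = 4$ ($L{\left(R,M \right)} = 0 \cdot 0 + 4 = 0 + 4 = 4$)
$25 L{\left(\left(3 - 4\right) \left(-2\right),67 \right)} = 25 \cdot 4 = 100$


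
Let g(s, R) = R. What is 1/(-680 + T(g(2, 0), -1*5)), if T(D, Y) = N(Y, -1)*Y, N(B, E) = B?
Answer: -1/655 ≈ -0.0015267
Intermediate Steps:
T(D, Y) = Y² (T(D, Y) = Y*Y = Y²)
1/(-680 + T(g(2, 0), -1*5)) = 1/(-680 + (-1*5)²) = 1/(-680 + (-5)²) = 1/(-680 + 25) = 1/(-655) = -1/655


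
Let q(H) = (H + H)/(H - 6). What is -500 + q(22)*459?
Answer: 3049/4 ≈ 762.25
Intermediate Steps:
q(H) = 2*H/(-6 + H) (q(H) = (2*H)/(-6 + H) = 2*H/(-6 + H))
-500 + q(22)*459 = -500 + (2*22/(-6 + 22))*459 = -500 + (2*22/16)*459 = -500 + (2*22*(1/16))*459 = -500 + (11/4)*459 = -500 + 5049/4 = 3049/4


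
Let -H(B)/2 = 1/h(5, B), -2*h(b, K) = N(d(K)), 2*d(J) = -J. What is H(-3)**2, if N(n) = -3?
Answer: 16/9 ≈ 1.7778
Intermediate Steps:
d(J) = -J/2 (d(J) = (-J)/2 = -J/2)
h(b, K) = 3/2 (h(b, K) = -1/2*(-3) = 3/2)
H(B) = -4/3 (H(B) = -2/3/2 = -2*2/3 = -4/3)
H(-3)**2 = (-4/3)**2 = 16/9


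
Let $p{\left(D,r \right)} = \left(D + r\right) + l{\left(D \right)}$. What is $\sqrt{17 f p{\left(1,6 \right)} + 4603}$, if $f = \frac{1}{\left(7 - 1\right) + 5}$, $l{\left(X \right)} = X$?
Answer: $\frac{3 \sqrt{62051}}{11} \approx 67.937$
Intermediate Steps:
$f = \frac{1}{11}$ ($f = \frac{1}{6 + 5} = \frac{1}{11} \approx 0.090909$)
$p{\left(D,r \right)} = r + 2 D$ ($p{\left(D,r \right)} = \left(D + r\right) + D = r + 2 D$)
$\sqrt{17 f p{\left(1,6 \right)} + 4603} = \sqrt{17 \cdot \frac{1}{11} \left(6 + 2 \cdot 1\right) + 4603} = \sqrt{\frac{17 \left(6 + 2\right)}{11} + 4603} = \sqrt{\frac{17}{11} \cdot 8 + 4603} = \sqrt{\frac{136}{11} + 4603} = \sqrt{\frac{50769}{11}} = \frac{3 \sqrt{62051}}{11}$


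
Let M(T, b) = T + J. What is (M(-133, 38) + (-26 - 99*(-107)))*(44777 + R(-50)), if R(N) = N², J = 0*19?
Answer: 493288218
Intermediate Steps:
J = 0
M(T, b) = T (M(T, b) = T + 0 = T)
(M(-133, 38) + (-26 - 99*(-107)))*(44777 + R(-50)) = (-133 + (-26 - 99*(-107)))*(44777 + (-50)²) = (-133 + (-26 + 10593))*(44777 + 2500) = (-133 + 10567)*47277 = 10434*47277 = 493288218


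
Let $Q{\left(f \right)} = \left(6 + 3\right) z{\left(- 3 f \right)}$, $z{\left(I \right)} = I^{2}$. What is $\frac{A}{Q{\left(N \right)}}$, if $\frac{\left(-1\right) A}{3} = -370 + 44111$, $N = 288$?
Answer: $- \frac{43741}{2239488} \approx -0.019532$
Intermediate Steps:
$A = -131223$ ($A = - 3 \left(-370 + 44111\right) = \left(-3\right) 43741 = -131223$)
$Q{\left(f \right)} = 81 f^{2}$ ($Q{\left(f \right)} = \left(6 + 3\right) \left(- 3 f\right)^{2} = 9 \cdot 9 f^{2} = 81 f^{2}$)
$\frac{A}{Q{\left(N \right)}} = - \frac{131223}{81 \cdot 288^{2}} = - \frac{131223}{81 \cdot 82944} = - \frac{131223}{6718464} = \left(-131223\right) \frac{1}{6718464} = - \frac{43741}{2239488}$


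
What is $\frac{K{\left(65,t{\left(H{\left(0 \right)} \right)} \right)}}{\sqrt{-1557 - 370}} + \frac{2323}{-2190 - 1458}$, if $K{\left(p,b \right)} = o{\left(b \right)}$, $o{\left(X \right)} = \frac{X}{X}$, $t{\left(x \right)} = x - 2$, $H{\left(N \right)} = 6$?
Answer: $- \frac{2323}{3648} - \frac{i \sqrt{1927}}{1927} \approx -0.63679 - 0.02278 i$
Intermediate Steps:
$t{\left(x \right)} = -2 + x$ ($t{\left(x \right)} = x - 2 = -2 + x$)
$o{\left(X \right)} = 1$
$K{\left(p,b \right)} = 1$
$\frac{K{\left(65,t{\left(H{\left(0 \right)} \right)} \right)}}{\sqrt{-1557 - 370}} + \frac{2323}{-2190 - 1458} = 1 \frac{1}{\sqrt{-1557 - 370}} + \frac{2323}{-2190 - 1458} = 1 \frac{1}{\sqrt{-1927}} + \frac{2323}{-3648} = 1 \frac{1}{i \sqrt{1927}} + 2323 \left(- \frac{1}{3648}\right) = 1 \left(- \frac{i \sqrt{1927}}{1927}\right) - \frac{2323}{3648} = - \frac{i \sqrt{1927}}{1927} - \frac{2323}{3648} = - \frac{2323}{3648} - \frac{i \sqrt{1927}}{1927}$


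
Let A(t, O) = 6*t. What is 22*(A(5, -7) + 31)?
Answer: 1342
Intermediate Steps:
22*(A(5, -7) + 31) = 22*(6*5 + 31) = 22*(30 + 31) = 22*61 = 1342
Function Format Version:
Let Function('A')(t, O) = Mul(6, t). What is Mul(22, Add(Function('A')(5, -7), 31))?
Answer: 1342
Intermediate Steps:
Mul(22, Add(Function('A')(5, -7), 31)) = Mul(22, Add(Mul(6, 5), 31)) = Mul(22, Add(30, 31)) = Mul(22, 61) = 1342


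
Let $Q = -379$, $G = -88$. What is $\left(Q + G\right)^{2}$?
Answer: $218089$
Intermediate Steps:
$\left(Q + G\right)^{2} = \left(-379 - 88\right)^{2} = \left(-467\right)^{2} = 218089$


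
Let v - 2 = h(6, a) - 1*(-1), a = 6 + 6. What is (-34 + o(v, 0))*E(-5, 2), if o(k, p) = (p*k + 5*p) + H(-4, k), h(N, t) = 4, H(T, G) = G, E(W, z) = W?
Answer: 135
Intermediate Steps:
a = 12
v = 7 (v = 2 + (4 - 1*(-1)) = 2 + (4 + 1) = 2 + 5 = 7)
o(k, p) = k + 5*p + k*p (o(k, p) = (p*k + 5*p) + k = (k*p + 5*p) + k = (5*p + k*p) + k = k + 5*p + k*p)
(-34 + o(v, 0))*E(-5, 2) = (-34 + (7 + 5*0 + 7*0))*(-5) = (-34 + (7 + 0 + 0))*(-5) = (-34 + 7)*(-5) = -27*(-5) = 135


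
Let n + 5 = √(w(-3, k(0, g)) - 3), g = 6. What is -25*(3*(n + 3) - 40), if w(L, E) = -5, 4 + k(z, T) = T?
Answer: 1150 - 150*I*√2 ≈ 1150.0 - 212.13*I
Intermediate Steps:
k(z, T) = -4 + T
n = -5 + 2*I*√2 (n = -5 + √(-5 - 3) = -5 + √(-8) = -5 + 2*I*√2 ≈ -5.0 + 2.8284*I)
-25*(3*(n + 3) - 40) = -25*(3*((-5 + 2*I*√2) + 3) - 40) = -25*(3*(-2 + 2*I*√2) - 40) = -25*((-6 + 6*I*√2) - 40) = -25*(-46 + 6*I*√2) = 1150 - 150*I*√2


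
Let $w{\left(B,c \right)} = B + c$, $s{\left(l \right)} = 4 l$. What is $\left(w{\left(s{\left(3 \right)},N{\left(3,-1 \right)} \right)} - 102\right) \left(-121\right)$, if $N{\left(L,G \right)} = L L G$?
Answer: $11979$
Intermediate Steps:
$N{\left(L,G \right)} = G L^{2}$ ($N{\left(L,G \right)} = L^{2} G = G L^{2}$)
$\left(w{\left(s{\left(3 \right)},N{\left(3,-1 \right)} \right)} - 102\right) \left(-121\right) = \left(\left(4 \cdot 3 - 3^{2}\right) - 102\right) \left(-121\right) = \left(\left(12 - 9\right) - 102\right) \left(-121\right) = \left(3 - 102\right) \left(-121\right) = \left(-99\right) \left(-121\right) = 11979$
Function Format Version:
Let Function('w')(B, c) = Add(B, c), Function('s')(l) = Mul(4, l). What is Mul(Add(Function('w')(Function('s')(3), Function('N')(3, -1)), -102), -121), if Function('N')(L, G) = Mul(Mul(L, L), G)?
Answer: 11979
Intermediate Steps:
Function('N')(L, G) = Mul(G, Pow(L, 2)) (Function('N')(L, G) = Mul(Pow(L, 2), G) = Mul(G, Pow(L, 2)))
Mul(Add(Function('w')(Function('s')(3), Function('N')(3, -1)), -102), -121) = Mul(Add(Add(Mul(4, 3), Mul(-1, Pow(3, 2))), -102), -121) = Mul(Add(Add(12, Mul(-1, 9)), -102), -121) = Mul(Add(Add(12, -9), -102), -121) = Mul(Add(3, -102), -121) = Mul(-99, -121) = 11979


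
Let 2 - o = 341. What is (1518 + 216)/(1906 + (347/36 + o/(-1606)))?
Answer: 50126472/55383391 ≈ 0.90508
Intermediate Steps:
o = -339 (o = 2 - 1*341 = 2 - 341 = -339)
(1518 + 216)/(1906 + (347/36 + o/(-1606))) = (1518 + 216)/(1906 + (347/36 - 339/(-1606))) = 1734/(1906 + (347*(1/36) - 339*(-1/1606))) = 1734/(1906 + (347/36 + 339/1606)) = 1734/(1906 + 284743/28908) = 1734/(55383391/28908) = 1734*(28908/55383391) = 50126472/55383391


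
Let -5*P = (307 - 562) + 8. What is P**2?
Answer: 61009/25 ≈ 2440.4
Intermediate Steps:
P = 247/5 (P = -((307 - 562) + 8)/5 = -(-255 + 8)/5 = -1/5*(-247) = 247/5 ≈ 49.400)
P**2 = (247/5)**2 = 61009/25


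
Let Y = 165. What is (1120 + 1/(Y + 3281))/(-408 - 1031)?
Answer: -3859521/4958794 ≈ -0.77832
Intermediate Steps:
(1120 + 1/(Y + 3281))/(-408 - 1031) = (1120 + 1/(165 + 3281))/(-408 - 1031) = (1120 + 1/3446)/(-1439) = (1120 + 1/3446)*(-1/1439) = (3859521/3446)*(-1/1439) = -3859521/4958794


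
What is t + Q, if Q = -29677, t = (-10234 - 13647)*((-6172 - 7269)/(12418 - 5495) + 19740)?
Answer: -3263462406970/6923 ≈ -4.7139e+8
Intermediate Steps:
t = -3263256953099/6923 (t = -23881*(-13441/6923 + 19740) = -23881*136646579/6923 = -3263256953099/6923 ≈ -4.7136e+8)
t + Q = -3263256953099/6923 - 29677 = -3263462406970/6923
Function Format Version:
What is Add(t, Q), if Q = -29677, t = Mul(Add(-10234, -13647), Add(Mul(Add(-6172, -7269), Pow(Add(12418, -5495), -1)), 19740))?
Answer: Rational(-3263462406970, 6923) ≈ -4.7139e+8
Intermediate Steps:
t = Rational(-3263256953099, 6923) (t = Mul(-23881, Add(Mul(-13441, Pow(6923, -1)), 19740)) = Mul(-23881, Add(Mul(-13441, Rational(1, 6923)), 19740)) = Mul(-23881, Add(Rational(-13441, 6923), 19740)) = Mul(-23881, Rational(136646579, 6923)) = Rational(-3263256953099, 6923) ≈ -4.7136e+8)
Add(t, Q) = Add(Rational(-3263256953099, 6923), -29677) = Rational(-3263462406970, 6923)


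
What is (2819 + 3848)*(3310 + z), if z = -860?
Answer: 16334150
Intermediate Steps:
(2819 + 3848)*(3310 + z) = (2819 + 3848)*(3310 - 860) = 6667*2450 = 16334150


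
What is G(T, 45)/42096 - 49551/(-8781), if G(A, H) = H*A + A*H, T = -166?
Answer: 54297521/10267916 ≈ 5.2881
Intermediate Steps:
G(A, H) = 2*A*H (G(A, H) = A*H + A*H = 2*A*H)
G(T, 45)/42096 - 49551/(-8781) = (2*(-166)*45)/42096 - 49551/(-8781) = -14940*1/42096 - 49551*(-1/8781) = -1245/3508 + 16517/2927 = 54297521/10267916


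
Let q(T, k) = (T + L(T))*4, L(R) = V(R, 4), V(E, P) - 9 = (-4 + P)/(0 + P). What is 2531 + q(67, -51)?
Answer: 2835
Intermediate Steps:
V(E, P) = 9 + (-4 + P)/P (V(E, P) = 9 + (-4 + P)/(0 + P) = 9 + (-4 + P)/P)
L(R) = 9 (L(R) = 10 - 4/4 = 10 - 4*1/4 = 10 - 1 = 9)
q(T, k) = 36 + 4*T (q(T, k) = (T + 9)*4 = (9 + T)*4 = 36 + 4*T)
2531 + q(67, -51) = 2531 + (36 + 4*67) = 2531 + (36 + 268) = 2531 + 304 = 2835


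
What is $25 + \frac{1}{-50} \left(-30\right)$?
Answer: $\frac{128}{5} \approx 25.6$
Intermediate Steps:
$25 + \frac{1}{-50} \left(-30\right) = 25 - - \frac{3}{5} = 25 + \frac{3}{5} = \frac{128}{5}$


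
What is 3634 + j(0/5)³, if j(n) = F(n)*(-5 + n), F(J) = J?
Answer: 3634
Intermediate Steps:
j(n) = n*(-5 + n)
3634 + j(0/5)³ = 3634 + ((0/5)*(-5 + 0/5))³ = 3634 + ((0*(⅕))*(-5 + 0*(⅕)))³ = 3634 + (0*(-5 + 0))³ = 3634 + (0*(-5))³ = 3634 + 0³ = 3634 + 0 = 3634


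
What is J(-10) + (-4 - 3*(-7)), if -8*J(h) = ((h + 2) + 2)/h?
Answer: 677/40 ≈ 16.925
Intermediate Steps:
J(h) = -(4 + h)/(8*h) (J(h) = -((h + 2) + 2)/(8*h) = -((2 + h) + 2)/(8*h) = -(4 + h)/(8*h))
J(-10) + (-4 - 3*(-7)) = (1/8)*(-4 - 1*(-10))/(-10) + (-4 - 3*(-7)) = (1/8)*(-1/10)*(-4 + 10) + (-4 + 21) = (1/8)*(-1/10)*6 + 17 = -3/40 + 17 = 677/40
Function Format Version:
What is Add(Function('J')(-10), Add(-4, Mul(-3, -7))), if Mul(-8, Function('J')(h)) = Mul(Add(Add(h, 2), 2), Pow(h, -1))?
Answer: Rational(677, 40) ≈ 16.925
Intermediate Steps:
Function('J')(h) = Mul(Rational(-1, 8), Pow(h, -1), Add(4, h)) (Function('J')(h) = Mul(Rational(-1, 8), Mul(Add(Add(h, 2), 2), Pow(h, -1))) = Mul(Rational(-1, 8), Mul(Add(Add(2, h), 2), Pow(h, -1))) = Mul(Rational(-1, 8), Mul(Add(4, h), Pow(h, -1))) = Mul(Rational(-1, 8), Mul(Pow(h, -1), Add(4, h))) = Mul(Rational(-1, 8), Pow(h, -1), Add(4, h)))
Add(Function('J')(-10), Add(-4, Mul(-3, -7))) = Add(Mul(Rational(1, 8), Pow(-10, -1), Add(-4, Mul(-1, -10))), Add(-4, Mul(-3, -7))) = Add(Mul(Rational(1, 8), Rational(-1, 10), Add(-4, 10)), Add(-4, 21)) = Add(Mul(Rational(1, 8), Rational(-1, 10), 6), 17) = Add(Rational(-3, 40), 17) = Rational(677, 40)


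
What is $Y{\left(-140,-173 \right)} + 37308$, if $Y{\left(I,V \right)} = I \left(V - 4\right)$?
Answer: $62088$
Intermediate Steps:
$Y{\left(I,V \right)} = I \left(-4 + V\right)$
$Y{\left(-140,-173 \right)} + 37308 = - 140 \left(-4 - 173\right) + 37308 = \left(-140\right) \left(-177\right) + 37308 = 24780 + 37308 = 62088$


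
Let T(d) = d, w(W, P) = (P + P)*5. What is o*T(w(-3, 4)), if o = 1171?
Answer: 46840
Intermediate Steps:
w(W, P) = 10*P (w(W, P) = (2*P)*5 = 10*P)
o*T(w(-3, 4)) = 1171*(10*4) = 1171*40 = 46840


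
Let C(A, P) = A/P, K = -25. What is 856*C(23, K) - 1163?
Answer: -48763/25 ≈ -1950.5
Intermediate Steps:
856*C(23, K) - 1163 = 856*(23/(-25)) - 1163 = 856*(23*(-1/25)) - 1163 = 856*(-23/25) - 1163 = -19688/25 - 1163 = -48763/25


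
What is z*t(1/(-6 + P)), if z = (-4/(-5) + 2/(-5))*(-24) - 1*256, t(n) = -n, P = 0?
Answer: -664/15 ≈ -44.267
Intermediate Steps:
z = -1328/5 (z = (-4*(-⅕) + 2*(-⅕))*(-24) - 256 = (⅘ - ⅖)*(-24) - 256 = (⅖)*(-24) - 256 = -48/5 - 256 = -1328/5 ≈ -265.60)
z*t(1/(-6 + P)) = -(-1328)/(5*(-6 + 0)) = -(-1328)/(5*(-6)) = -(-1328)*(-1)/(5*6) = -1328/5*⅙ = -664/15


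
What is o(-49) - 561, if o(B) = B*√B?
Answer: -561 - 343*I ≈ -561.0 - 343.0*I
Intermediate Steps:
o(B) = B^(3/2)
o(-49) - 561 = (-49)^(3/2) - 561 = -343*I - 561 = -561 - 343*I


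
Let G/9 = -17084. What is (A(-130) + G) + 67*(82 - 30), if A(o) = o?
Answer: -150402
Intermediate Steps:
G = -153756 (G = 9*(-17084) = -153756)
(A(-130) + G) + 67*(82 - 30) = (-130 - 153756) + 67*(82 - 30) = -153886 + 67*52 = -153886 + 3484 = -150402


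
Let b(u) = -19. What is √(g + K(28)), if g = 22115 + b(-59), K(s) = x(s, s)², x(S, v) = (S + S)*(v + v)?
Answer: 4*√616037 ≈ 3139.5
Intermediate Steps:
x(S, v) = 4*S*v (x(S, v) = (2*S)*(2*v) = 4*S*v)
K(s) = 16*s⁴ (K(s) = (4*s*s)² = (4*s²)² = 16*s⁴)
g = 22096 (g = 22115 - 19 = 22096)
√(g + K(28)) = √(22096 + 16*28⁴) = √(22096 + 16*614656) = √(22096 + 9834496) = √9856592 = 4*√616037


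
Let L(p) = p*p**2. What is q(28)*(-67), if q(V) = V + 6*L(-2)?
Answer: 1340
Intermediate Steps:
L(p) = p**3
q(V) = -48 + V (q(V) = V + 6*(-2)**3 = V + 6*(-8) = V - 48 = -48 + V)
q(28)*(-67) = (-48 + 28)*(-67) = -20*(-67) = 1340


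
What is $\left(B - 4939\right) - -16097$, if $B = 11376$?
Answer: $22534$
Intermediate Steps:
$\left(B - 4939\right) - -16097 = \left(11376 - 4939\right) - -16097 = 6437 + 16097 = 22534$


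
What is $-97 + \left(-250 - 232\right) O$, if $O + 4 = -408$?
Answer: $198487$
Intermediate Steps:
$O = -412$ ($O = -4 - 408 = -412$)
$-97 + \left(-250 - 232\right) O = -97 + \left(-250 - 232\right) \left(-412\right) = -97 - -198584 = -97 + 198584 = 198487$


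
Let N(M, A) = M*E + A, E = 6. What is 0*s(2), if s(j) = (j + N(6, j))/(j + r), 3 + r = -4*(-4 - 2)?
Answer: 0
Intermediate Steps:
N(M, A) = A + 6*M (N(M, A) = M*6 + A = 6*M + A = A + 6*M)
r = 21 (r = -3 - 4*(-4 - 2) = -3 - 4*(-6) = -3 + 24 = 21)
s(j) = (36 + 2*j)/(21 + j) (s(j) = (j + (j + 6*6))/(j + 21) = (j + (j + 36))/(21 + j) = (j + (36 + j))/(21 + j) = (36 + 2*j)/(21 + j))
0*s(2) = 0*(2*(18 + 2)/(21 + 2)) = 0*(2*20/23) = 0*(2*(1/23)*20) = 0*(40/23) = 0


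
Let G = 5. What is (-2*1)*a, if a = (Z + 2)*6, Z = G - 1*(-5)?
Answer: -144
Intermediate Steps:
Z = 10 (Z = 5 - 1*(-5) = 5 + 5 = 10)
a = 72 (a = (10 + 2)*6 = 12*6 = 72)
(-2*1)*a = -2*1*72 = -2*72 = -144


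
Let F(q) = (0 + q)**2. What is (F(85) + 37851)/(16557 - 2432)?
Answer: 45076/14125 ≈ 3.1912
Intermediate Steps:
F(q) = q**2
(F(85) + 37851)/(16557 - 2432) = (85**2 + 37851)/(16557 - 2432) = (7225 + 37851)/14125 = 45076*(1/14125) = 45076/14125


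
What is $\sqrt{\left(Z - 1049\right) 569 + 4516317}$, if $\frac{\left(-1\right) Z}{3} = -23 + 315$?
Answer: $8 \sqrt{53453} \approx 1849.6$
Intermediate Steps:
$Z = -876$ ($Z = - 3 \left(-23 + 315\right) = \left(-3\right) 292 = -876$)
$\sqrt{\left(Z - 1049\right) 569 + 4516317} = \sqrt{\left(-876 - 1049\right) 569 + 4516317} = \sqrt{\left(-1925\right) 569 + 4516317} = \sqrt{-1095325 + 4516317} = \sqrt{3420992} = 8 \sqrt{53453}$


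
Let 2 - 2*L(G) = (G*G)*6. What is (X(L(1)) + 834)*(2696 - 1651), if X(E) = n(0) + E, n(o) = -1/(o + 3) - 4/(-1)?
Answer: 2619815/3 ≈ 8.7327e+5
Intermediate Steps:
n(o) = 4 - 1/(3 + o) (n(o) = -1/(3 + o) - 4*(-1) = -1/(3 + o) + 4 = 4 - 1/(3 + o))
L(G) = 1 - 3*G² (L(G) = 1 - G*G*6/2 = 1 - G²*6/2 = 1 - 3*G²)
X(E) = 11/3 + E (X(E) = (11 + 4*0)/(3 + 0) + E = (11 + 0)/3 + E = (⅓)*11 + E = 11/3 + E)
(X(L(1)) + 834)*(2696 - 1651) = ((11/3 + (1 - 3*1²)) + 834)*(2696 - 1651) = ((11/3 + (1 - 3*1)) + 834)*1045 = ((11/3 + (1 - 3)) + 834)*1045 = ((11/3 - 2) + 834)*1045 = (5/3 + 834)*1045 = (2507/3)*1045 = 2619815/3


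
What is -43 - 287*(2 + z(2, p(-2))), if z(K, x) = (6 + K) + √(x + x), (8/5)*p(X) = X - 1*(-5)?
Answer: -2913 - 287*√15/2 ≈ -3468.8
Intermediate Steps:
p(X) = 25/8 + 5*X/8 (p(X) = 5*(X - 1*(-5))/8 = 5*(X + 5)/8 = 5*(5 + X)/8 = 25/8 + 5*X/8)
z(K, x) = 6 + K + √2*√x (z(K, x) = (6 + K) + √(2*x) = (6 + K) + √2*√x = 6 + K + √2*√x)
-43 - 287*(2 + z(2, p(-2))) = -43 - 287*(2 + (6 + 2 + √2*√(25/8 + (5/8)*(-2)))) = -43 - 287*(2 + (6 + 2 + √2*√(25/8 - 5/4))) = -43 - 287*(2 + (6 + 2 + √2*√(15/8))) = -43 - 287*(2 + (6 + 2 + √2*(√30/4))) = -43 - 287*(2 + (6 + 2 + √15/2)) = -43 - 287*(2 + (8 + √15/2)) = -43 - 287*(10 + √15/2) = -43 - 41*(70 + 7*√15/2) = -43 + (-2870 - 287*√15/2) = -2913 - 287*√15/2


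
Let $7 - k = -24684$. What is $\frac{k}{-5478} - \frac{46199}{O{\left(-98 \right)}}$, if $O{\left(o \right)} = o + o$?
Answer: $\frac{124119343}{536844} \approx 231.2$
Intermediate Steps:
$k = 24691$ ($k = 7 - -24684 = 7 + 24684 = 24691$)
$O{\left(o \right)} = 2 o$
$\frac{k}{-5478} - \frac{46199}{O{\left(-98 \right)}} = \frac{24691}{-5478} - \frac{46199}{2 \left(-98\right)} = 24691 \left(- \frac{1}{5478}\right) - \frac{46199}{-196} = - \frac{24691}{5478} - - \frac{46199}{196} = - \frac{24691}{5478} + \frac{46199}{196} = \frac{124119343}{536844}$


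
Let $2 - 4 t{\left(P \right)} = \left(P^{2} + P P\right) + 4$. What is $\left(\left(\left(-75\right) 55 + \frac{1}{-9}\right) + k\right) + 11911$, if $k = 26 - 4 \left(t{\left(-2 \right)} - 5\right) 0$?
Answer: $\frac{70307}{9} \approx 7811.9$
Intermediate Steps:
$t{\left(P \right)} = - \frac{1}{2} - \frac{P^{2}}{2}$ ($t{\left(P \right)} = \frac{1}{2} - \frac{\left(P^{2} + P P\right) + 4}{4} = \frac{1}{2} - \frac{\left(P^{2} + P^{2}\right) + 4}{4} = \frac{1}{2} - \frac{2 P^{2} + 4}{4} = \frac{1}{2} - \frac{4 + 2 P^{2}}{4} = \frac{1}{2} - \left(1 + \frac{P^{2}}{2}\right) = - \frac{1}{2} - \frac{P^{2}}{2}$)
$k = 26$ ($k = 26 - 4 \left(\left(- \frac{1}{2} - \frac{\left(-2\right)^{2}}{2}\right) - 5\right) 0 = 26 - 4 \left(\left(- \frac{1}{2} - 2\right) - 5\right) 0 = 26 - 4 \left(- \frac{5}{2} - 5\right) 0 = 26 - 4 \left(\left(- \frac{15}{2}\right) 0\right) = 26 - 0 = 26 + 0 = 26$)
$\left(\left(\left(-75\right) 55 + \frac{1}{-9}\right) + k\right) + 11911 = \left(\left(\left(-75\right) 55 + \frac{1}{-9}\right) + 26\right) + 11911 = \left(\left(-4125 - \frac{1}{9}\right) + 26\right) + 11911 = \left(- \frac{37126}{9} + 26\right) + 11911 = - \frac{36892}{9} + 11911 = \frac{70307}{9}$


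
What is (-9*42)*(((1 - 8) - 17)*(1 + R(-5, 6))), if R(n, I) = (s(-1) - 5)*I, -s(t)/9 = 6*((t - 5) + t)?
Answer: 20312208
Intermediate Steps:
s(t) = 270 - 108*t (s(t) = -54*((t - 5) + t) = -54*((-5 + t) + t) = -54*(-5 + 2*t) = -9*(-30 + 12*t) = 270 - 108*t)
R(n, I) = 373*I (R(n, I) = ((270 - 108*(-1)) - 5)*I = ((270 + 108) - 5)*I = (378 - 5)*I = 373*I)
(-9*42)*(((1 - 8) - 17)*(1 + R(-5, 6))) = (-9*42)*(((1 - 8) - 17)*(1 + 373*6)) = -378*(-7 - 17)*(1 + 2238) = -(-9072)*2239 = -378*(-53736) = 20312208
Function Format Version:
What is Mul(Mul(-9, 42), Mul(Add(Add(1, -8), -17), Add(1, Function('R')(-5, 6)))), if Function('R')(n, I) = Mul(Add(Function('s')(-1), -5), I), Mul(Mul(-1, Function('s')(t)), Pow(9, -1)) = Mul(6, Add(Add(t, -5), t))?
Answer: 20312208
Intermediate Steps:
Function('s')(t) = Add(270, Mul(-108, t)) (Function('s')(t) = Mul(-9, Mul(6, Add(Add(t, -5), t))) = Mul(-9, Mul(6, Add(Add(-5, t), t))) = Mul(-9, Mul(6, Add(-5, Mul(2, t)))) = Mul(-9, Add(-30, Mul(12, t))) = Add(270, Mul(-108, t)))
Function('R')(n, I) = Mul(373, I) (Function('R')(n, I) = Mul(Add(Add(270, Mul(-108, -1)), -5), I) = Mul(Add(Add(270, 108), -5), I) = Mul(Add(378, -5), I) = Mul(373, I))
Mul(Mul(-9, 42), Mul(Add(Add(1, -8), -17), Add(1, Function('R')(-5, 6)))) = Mul(Mul(-9, 42), Mul(Add(Add(1, -8), -17), Add(1, Mul(373, 6)))) = Mul(-378, Mul(Add(-7, -17), Add(1, 2238))) = Mul(-378, Mul(-24, 2239)) = Mul(-378, -53736) = 20312208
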